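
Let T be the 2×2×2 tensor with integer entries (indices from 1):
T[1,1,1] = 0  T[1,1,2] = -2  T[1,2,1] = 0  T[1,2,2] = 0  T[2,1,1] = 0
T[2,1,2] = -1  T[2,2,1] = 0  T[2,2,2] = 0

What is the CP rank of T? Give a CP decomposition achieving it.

rank(T) = 1

Lower bound: T ≠ 0 (e.g. T[1,1,2] = -2), so rank(T) ≥ 1.
Upper bound: if T = a ⊗ b ⊗ c then every fibre of T is a multiple of the corresponding factor, so read the factors off the fibres through the nonzero entry T[1,1,2] = -2.
The mode-1 fibre T[:,1,2] = [-2, -1] gives a = (2, 1) (primitive direction); the mode-2 fibre T[1,:,2] = [-2, 0] gives b = (1, 0); then c[k] = T[1,1,k] / (a[1]·b[1]) = [0, -2] / 2 = (0, -1).
Expanding (2, 1) ⊗ (1, 0) ⊗ (0, -1) reproduces all 8 entries of T, so T = (2, 1) ⊗ (1, 0) ⊗ (0, -1) and rank(T) ≤ 1.
These bounds meet, so rank(T) = 1.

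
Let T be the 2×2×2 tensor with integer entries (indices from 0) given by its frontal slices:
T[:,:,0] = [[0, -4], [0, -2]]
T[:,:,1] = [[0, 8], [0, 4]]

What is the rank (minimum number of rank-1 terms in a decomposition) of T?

Lower bound: T ≠ 0 (e.g. T[0,1,0] = -4), so rank(T) ≥ 1.
Upper bound: if T = a (x) b (x) c then every fibre of T is a multiple of the corresponding factor, so read the factors off the fibres through the nonzero entry T[0,1,0] = -4.
The mode-1 fibre T[:,1,0] = [-4, -2] gives a = [2, 1] (primitive direction); the mode-2 fibre T[0,:,0] = [0, -4] gives b = [0, 1]; then c[k] = T[0,1,k] / (a[0]·b[1]) = [-4, 8] / 2 = [-2, 4].
Expanding [2, 1] (x) [0, 1] (x) [-2, 4] reproduces all 8 entries of T, so T = [2, 1] (x) [0, 1] (x) [-2, 4] and rank(T) ≤ 1.
These bounds meet, so rank(T) = 1.
Check entry T[0,0,0] = 0: (2)·(0)·(-2) = 0.

1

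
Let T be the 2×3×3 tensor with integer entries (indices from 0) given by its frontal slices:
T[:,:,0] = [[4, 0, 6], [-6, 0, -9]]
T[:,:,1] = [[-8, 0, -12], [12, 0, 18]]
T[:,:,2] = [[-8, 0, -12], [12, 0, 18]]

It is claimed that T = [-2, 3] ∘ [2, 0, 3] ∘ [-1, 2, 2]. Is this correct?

Yes

Reconstruct entrywise from the claimed factors. For example, T[0,0,0] = 4 and Σₗ aₗ[0]bₗ[0]cₗ[0] = (-2)·(2)·(-1) = 4; checking all 18 entries, every one matches. The claim holds.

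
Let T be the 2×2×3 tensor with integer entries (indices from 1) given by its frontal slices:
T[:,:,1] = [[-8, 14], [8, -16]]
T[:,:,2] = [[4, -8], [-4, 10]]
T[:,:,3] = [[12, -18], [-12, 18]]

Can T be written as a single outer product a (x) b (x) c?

No

The mode-3 unfolding of T (rows indexed by k, columns by (i,j) = (1,1), (1,2), (2,1), (2,2)) is [[-8, 14, 8, -16], [4, -8, -4, 10], [12, -18, -12, 18]].
There the 2×2 minor on rows k ∈ {1, 2}, columns (i,j) ∈ {(1,1), (1,2)} is det [[-8, 14], [4, -8]] = 8 ≠ 0, so this unfolding has rank ≥ 2; CP rank is at least every unfolding rank, so rank(T) ≥ 2.
In particular rank(T) ≥ 2 > 1, so T is not rank-1.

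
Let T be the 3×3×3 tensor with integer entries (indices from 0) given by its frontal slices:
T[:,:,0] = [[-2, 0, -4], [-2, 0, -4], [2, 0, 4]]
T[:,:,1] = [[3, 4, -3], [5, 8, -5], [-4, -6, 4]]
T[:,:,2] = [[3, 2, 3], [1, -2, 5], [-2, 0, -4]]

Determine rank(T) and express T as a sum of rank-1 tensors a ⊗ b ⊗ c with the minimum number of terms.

rank(T) = 3

Lower bound: the mode-3 unfolding of T (rows indexed by k, columns by (i,j) = (0,0), (0,1), (0,2), (1,0), (1,1), (1,2), (2,0), (2,1), (2,2)) is [[-2, 0, -4, -2, 0, -4, 2, 0, 4], [3, 4, -3, 5, 8, -5, -4, -6, 4], [3, 2, 3, 1, -2, 5, -2, 0, -4]].
There the 3×3 minor on rows k ∈ {0, 1, 2}, columns (i,j) ∈ {(0,0), (0,1), (0,2)} is det [[-2, 0, -4], [3, 4, -3], [3, 2, 3]] = -12 ≠ 0, so this unfolding has rank ≥ 3; CP rank is at least every unfolding rank, so rank(T) ≥ 3. (Unfolding ranks only ever bound the CP rank from below — rank(T) can be strictly larger than all of them — so the matching upper bound has to come from an explicit 3-term decomposition.)
Upper bound: T is a sum of 3 rank-1 terms, T = [1, -1, 0] ⊗ [1, 2, -1] ⊗ [0, -1, 1] + [1, 1, -1] ⊗ [0, 1, -2] ⊗ [4, -2, -4] + [1, 1, -1] ⊗ [1, 2, -2] ⊗ [-2, 4, 2] (written with every a and b primitive with positive leading entry and the scale carried by c; CP decompositions are not unique, and this one is verified by expanding entrywise), so rank(T) ≤ 3.
These bounds meet, so rank(T) = 3.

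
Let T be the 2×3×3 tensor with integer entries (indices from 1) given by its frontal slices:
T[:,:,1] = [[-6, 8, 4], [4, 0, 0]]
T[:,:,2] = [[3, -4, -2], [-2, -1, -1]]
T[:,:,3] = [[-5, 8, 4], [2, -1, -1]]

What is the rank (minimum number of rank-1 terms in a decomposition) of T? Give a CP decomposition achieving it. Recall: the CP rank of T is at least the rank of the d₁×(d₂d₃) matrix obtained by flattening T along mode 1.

rank(T) = 3

Lower bound: the mode-3 unfolding of T (rows indexed by k, columns by (i,j) = (1,1), (1,2), (1,3), (2,1), (2,2), (2,3)) is [[-6, 8, 4, 4, 0, 0], [3, -4, -2, -2, -1, -1], [-5, 8, 4, 2, -1, -1]].
There the 3×3 minor on rows k ∈ {1, 2, 3}, columns (i,j) ∈ {(1,1), (1,2), (2,2)} is det [[-6, 8, 0], [3, -4, -1], [-5, 8, -1]] = -8 ≠ 0, so this unfolding has rank ≥ 3; CP rank is at least every unfolding rank, so rank(T) ≥ 3. (Flattening ranks never certify an upper bound on CP rank; for that we must actually write T with 3 rank-1 terms.)
Upper bound: T is a sum of 3 rank-1 terms, T = [0, 1] (x) [0, 1, 1] (x) [0, -1, -1] + [1, -2] (x) [1, 0, 0] (x) [-2, 1, -1] + [1, 0] (x) [1, -2, -1] (x) [-4, 2, -4] (written with every a and b primitive with positive leading entry and the scale carried by c; CP decompositions are not unique, and this one is verified by expanding entrywise), so rank(T) ≤ 3.
These bounds meet, so rank(T) = 3.
Check entry T[1,1,1] = -6: (0)·(0)·(0) + (1)·(1)·(-2) + (1)·(1)·(-4) = -6.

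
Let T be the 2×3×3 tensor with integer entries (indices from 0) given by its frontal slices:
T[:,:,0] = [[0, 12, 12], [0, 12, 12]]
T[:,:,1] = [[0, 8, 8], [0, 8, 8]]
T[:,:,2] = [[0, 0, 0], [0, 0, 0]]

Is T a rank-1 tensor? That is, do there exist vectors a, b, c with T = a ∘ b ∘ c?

If T = a ∘ b ∘ c then every fibre of T is a multiple of the corresponding factor, so read the factors off the fibres through the nonzero entry T[0,1,0] = 12.
The mode-1 fibre T[:,1,0] = [12, 12] gives a = [1, 1] (primitive direction); the mode-2 fibre T[0,:,0] = [0, 12, 12] gives b = [0, 1, 1]; then c[k] = T[0,1,k] / (a[0]·b[1]) = [12, 8, 0] / 1 = [12, 8, 0].
Expanding [1, 1] ∘ [0, 1, 1] ∘ [12, 8, 0] reproduces all 18 entries of T, so T = [1, 1] ∘ [0, 1, 1] ∘ [12, 8, 0] and rank(T) ≤ 1.
Equivalently every frontal slice T[:,:,k] is c[k] times the rank-1 matrix [1, 1] ∘ [0, 1, 1]. So T has rank 1 (it is nonzero).

Yes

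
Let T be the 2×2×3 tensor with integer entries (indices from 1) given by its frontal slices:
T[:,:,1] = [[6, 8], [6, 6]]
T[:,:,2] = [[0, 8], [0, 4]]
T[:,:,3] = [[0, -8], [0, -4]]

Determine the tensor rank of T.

Lower bound: the mode-2 unfolding of T (rows indexed by j, columns by (i,k) = (1,1), (1,2), (1,3), (2,1), (2,2), (2,3)) is [[6, 0, 0, 6, 0, 0], [8, 8, -8, 6, 4, -4]].
There the 2×2 minor on rows j ∈ {1, 2}, columns (i,k) ∈ {(1,1), (1,2)} is det [[6, 0], [8, 8]] = 48 ≠ 0, so this unfolding has rank ≥ 2; CP rank is at least every unfolding rank, so rank(T) ≥ 2. (Flattening ranks never certify an upper bound on CP rank; for that we must actually write T with 2 rank-1 terms.)
Upper bound — finding two terms. Write S_k = T[:,:,k] for the frontal slices: S₁ = [[6, 8], [6, 6]], S₂ = [[0, 8], [0, 4]], S₃ = [[0, -8], [0, -4]].
If T = a₁ ⊗ b₁ ⊗ c₁ + a₂ ⊗ b₂ ⊗ c₂ then each S_k = c₁[k]·a₁b₁ᵀ + c₂[k]·a₂b₂ᵀ. S₁ and S₂ are linearly independent, so a₁b₁ᵀ and a₂b₂ᵀ must span the same plane of matrices: they are the rank-1 matrices of the form x·S₁ + y·S₂.
det(x·S₁ + y·S₂) is −12·x² − 24·xy = (-12)·(x + 2·y)(x), vanishing at (x:y) = (2:-1) and (0:1).
M₁ = 2·S₁ − S₂ = [[12, 8], [12, 8]] = 4·[1, 1][3, 2]ᵀ and M₂ = S₂ = [[0, 8], [0, 4]] = 4·[2, 1][0, 1]ᵀ, so take a₁ = [1, 1], b₁ = [3, 2], a₂ = [2, 1], b₂ = [0, 1].
Each slice is an integer combination of E₁ = a₁b₁ᵀ and E₂ = a₂b₂ᵀ: S₁ = 2·E₁ + 2·E₂, S₂ = 4·E₂, S₃ = −4·E₂; reading off coefficients, c₁ = [2, 0, 0] and c₂ = [2, 4, -4].
Hence T = [1, 1] ⊗ [3, 2] ⊗ [2, 0, 0] + [2, 1] ⊗ [0, 1] ⊗ [2, 4, -4], so rank(T) ≤ 2.
These bounds meet, so rank(T) = 2.

2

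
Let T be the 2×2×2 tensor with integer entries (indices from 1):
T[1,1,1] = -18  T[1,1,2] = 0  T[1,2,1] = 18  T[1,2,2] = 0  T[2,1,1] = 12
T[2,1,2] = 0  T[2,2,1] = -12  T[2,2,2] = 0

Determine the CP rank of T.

1

Lower bound: T ≠ 0 (e.g. T[1,1,1] = -18), so rank(T) ≥ 1.
Upper bound: the mode-1 fibre T[:,1,1] = [-18, 12] gives a = [3, -2] (primitive direction); the mode-2 fibre T[1,:,1] = [-18, 18] gives b = [1, -1]; then c[k] = T[1,1,k] / (a[1]·b[1]) = [-18, 0] / 3 = [-6, 0].
Expanding [3, -2] ⊗ [1, -1] ⊗ [-6, 0] reproduces all 8 entries of T, so T = [3, -2] ⊗ [1, -1] ⊗ [-6, 0] and rank(T) ≤ 1.
These bounds meet, so rank(T) = 1.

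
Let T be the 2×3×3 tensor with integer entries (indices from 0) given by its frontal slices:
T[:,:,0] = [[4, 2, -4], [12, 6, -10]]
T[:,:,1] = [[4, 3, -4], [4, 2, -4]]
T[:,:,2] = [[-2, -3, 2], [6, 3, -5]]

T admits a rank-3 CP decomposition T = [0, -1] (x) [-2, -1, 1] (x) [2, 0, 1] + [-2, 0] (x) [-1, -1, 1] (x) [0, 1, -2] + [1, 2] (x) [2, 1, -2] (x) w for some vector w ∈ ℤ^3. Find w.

Subtract the known terms from T to get the rank-1 residual R = [1, 2] (x) [2, 1, -2] (x) w, so R[i,j,k] = a[i]·b[j]·w[k]. Pick indices with nonzero a[0]·b[0] = (1)·(2) = 2. Only the fibre through (0,0,·) is needed: R[0,0,:] = T[0,0,:] − Σₗ aₗ[0]bₗ[0]cₗ = [4, 4, -2] − (0)·(-2)·[2, 0, 1] − (-2)·(-1)·[0, 1, -2] = [4, 2, 2]. Then w[k] = R[0,0,k] / 2 for each k, giving w = [4, 2, 2] / 2 = [2, 1, 1].

w = [2, 1, 1]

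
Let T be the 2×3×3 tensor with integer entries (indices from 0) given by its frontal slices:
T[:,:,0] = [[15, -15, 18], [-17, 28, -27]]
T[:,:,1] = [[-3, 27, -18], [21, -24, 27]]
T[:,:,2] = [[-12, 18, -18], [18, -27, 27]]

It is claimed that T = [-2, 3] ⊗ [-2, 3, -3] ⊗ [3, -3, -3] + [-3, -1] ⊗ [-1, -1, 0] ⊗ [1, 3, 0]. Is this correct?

Reconstruct entrywise from the claimed factors. For example, T[0,0,1] = -3 and Σₗ aₗ[0]bₗ[0]cₗ[1] = (-2)·(-2)·(-3) + (-3)·(-1)·(3) = -3; checking all 18 entries, every one matches. The claim holds.

Yes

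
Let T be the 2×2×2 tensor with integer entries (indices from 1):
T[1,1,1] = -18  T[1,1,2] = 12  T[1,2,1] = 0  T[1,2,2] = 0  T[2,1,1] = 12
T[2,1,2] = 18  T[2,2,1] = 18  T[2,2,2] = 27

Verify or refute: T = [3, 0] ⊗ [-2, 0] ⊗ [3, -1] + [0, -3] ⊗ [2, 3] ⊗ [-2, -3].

Reconstruct entry (1,1,2) from the claimed factors: Σₗ aₗ[1]bₗ[1]cₗ[2] = (3)·(-2)·(-1) + (0)·(2)·(-3) = 6, but T[1,1,2] = 12. The claim is false.

No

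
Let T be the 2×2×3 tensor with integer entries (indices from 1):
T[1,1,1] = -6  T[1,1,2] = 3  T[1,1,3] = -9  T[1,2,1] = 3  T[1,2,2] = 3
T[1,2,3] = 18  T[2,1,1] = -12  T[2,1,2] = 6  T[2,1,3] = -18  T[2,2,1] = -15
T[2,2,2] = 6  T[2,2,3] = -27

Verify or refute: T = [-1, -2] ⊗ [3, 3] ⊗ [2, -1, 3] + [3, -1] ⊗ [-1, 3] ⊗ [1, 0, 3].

No

Reconstruct entry (1,1,1) from the claimed factors: Σₗ aₗ[1]bₗ[1]cₗ[1] = (-1)·(3)·(2) + (3)·(-1)·(1) = -9, but T[1,1,1] = -6. The claim is false.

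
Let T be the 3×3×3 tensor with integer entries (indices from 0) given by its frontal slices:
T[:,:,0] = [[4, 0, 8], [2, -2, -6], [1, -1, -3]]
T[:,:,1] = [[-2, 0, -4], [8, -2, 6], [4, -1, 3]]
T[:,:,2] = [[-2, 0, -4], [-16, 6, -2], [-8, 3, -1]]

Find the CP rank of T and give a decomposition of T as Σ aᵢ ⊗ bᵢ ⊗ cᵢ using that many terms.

rank(T) = 2

Lower bound: the mode-2 unfolding of T (rows indexed by j, columns by (i,k) = (0,0), (0,1), (0,2), (1,0), (1,1), (1,2), (2,0), (2,1), (2,2)) is [[4, -2, -2, 2, 8, -16, 1, 4, -8], [0, 0, 0, -2, -2, 6, -1, -1, 3], [8, -4, -4, -6, 6, -2, -3, 3, -1]].
There the 2×2 minor on rows j ∈ {0, 1}, columns (i,k) ∈ {(0,0), (1,0)} is det [[4, 2], [0, -2]] = -8 ≠ 0, so this unfolding has rank ≥ 2; CP rank is at least every unfolding rank, so rank(T) ≥ 2. (Flattening ranks never certify an upper bound on CP rank; for that we must actually write T with 2 rank-1 terms.)
Upper bound — finding two terms. Write S_k = T[:,:,k] for the frontal slices: S₀ = [[4, 0, 8], [2, -2, -6], [1, -1, -3]], S₁ = [[-2, 0, -4], [8, -2, 6], [4, -1, 3]], S₂ = [[-2, 0, -4], [-16, 6, -2], [-8, 3, -1]].
If T = a₁ ⊗ b₁ ⊗ c₁ + a₂ ⊗ b₂ ⊗ c₂ then each S_k = c₁[k]·a₁b₁ᵀ + c₂[k]·a₂b₂ᵀ. S₀ and S₁ are linearly independent, so a₁b₁ᵀ and a₂b₂ᵀ must span the same plane of matrices: they are the rank-1 matrices of the form x·S₀ + y·S₁.
The 2×2 minor of x·S₀ + y·S₁ on rows {0,1}, columns {0,1} is −8·x² − 4·xy + 4·y² = (-4)·(2·x − y)(x + y), vanishing at (x:y) = (1:2) and (1:-1).
M₁ = S₀ + 2·S₁ = [[0, 0, 0], [18, -6, 6], [9, -3, 3]] = 3·(0, 2, 1)(3, -1, 1)ᵀ and M₂ = S₀ − S₁ = [[6, 0, 12], [-6, 0, -12], [-3, 0, -6]] = 3·(2, -2, -1)(1, 0, 2)ᵀ, so take a₁ = (0, 2, 1), b₁ = (3, -1, 1), a₂ = (2, -2, -1), b₂ = (1, 0, 2).
Each slice is an integer combination of E₁ = a₁b₁ᵀ and E₂ = a₂b₂ᵀ: S₀ = E₁ + 2·E₂, S₁ = E₁ − E₂, S₂ = −3·E₁ − E₂; reading off coefficients, c₁ = (1, 1, -3) and c₂ = (2, -1, -1).
Hence T = (0, 2, 1) ⊗ (3, -1, 1) ⊗ (1, 1, -3) + (2, -2, -1) ⊗ (1, 0, 2) ⊗ (2, -1, -1), so rank(T) ≤ 2.
These bounds meet, so rank(T) = 2.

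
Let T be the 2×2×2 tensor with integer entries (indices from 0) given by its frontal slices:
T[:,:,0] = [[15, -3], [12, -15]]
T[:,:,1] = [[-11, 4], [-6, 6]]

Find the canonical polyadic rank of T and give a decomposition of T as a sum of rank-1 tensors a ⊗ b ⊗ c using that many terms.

rank(T) = 2

Lower bound: the mode-1 unfolding of T (rows indexed by i, columns by (j,k) = (0,0), (0,1), (1,0), (1,1)) is [[15, -11, -3, 4], [12, -6, -15, 6]].
There the 2×2 minor on rows i ∈ {0, 1}, columns (j,k) ∈ {(0,0), (0,1)} is det [[15, -11], [12, -6]] = 42 ≠ 0, so this unfolding has rank ≥ 2; CP rank is at least every unfolding rank, so rank(T) ≥ 2. (This is only a lower bound: in general the CP rank may exceed every unfolding rank, so we still need to exhibit 2 rank-1 terms summing to T.)
Upper bound — finding two terms. Write S_k = T[:,:,k] for the frontal slices: S₀ = [[15, -3], [12, -15]], S₁ = [[-11, 4], [-6, 6]].
If T = a₁ ⊗ b₁ ⊗ c₁ + a₂ ⊗ b₂ ⊗ c₂ then each S_k = c₁[k]·a₁b₁ᵀ + c₂[k]·a₂b₂ᵀ. S₀ and S₁ are linearly independent, so a₁b₁ᵀ and a₂b₂ᵀ must span the same plane of matrices: they are the rank-1 matrices of the form x·S₀ + y·S₁.
det(x·S₀ + y·S₁) is −189·x² + 189·xy − 42·y² = (-21)·(3·x − 2·y)(3·x − y), vanishing at (x:y) = (2:3) and (1:3).
M₁ = 2·S₀ + 3·S₁ = [[-3, 6], [6, -12]] = (-3)·(1, -2)(1, -2)ᵀ and M₂ = S₀ + 3·S₁ = [[-18, 9], [-6, 3]] = (-3)·(3, 1)(2, -1)ᵀ, so take a₁ = (1, -2), b₁ = (1, -2), a₂ = (3, 1), b₂ = (2, -1).
Each slice is an integer combination of E₁ = a₁b₁ᵀ and E₂ = a₂b₂ᵀ: S₀ = −3·E₁ + 3·E₂, S₁ = E₁ − 2·E₂; reading off coefficients, c₁ = (-3, 1) and c₂ = (3, -2).
Hence T = (1, -2) ⊗ (1, -2) ⊗ (-3, 1) + (3, 1) ⊗ (2, -1) ⊗ (3, -2), so rank(T) ≤ 2.
These bounds meet, so rank(T) = 2.
Check entry T[1,0,1] = -6: (-2)·(1)·(1) + (1)·(2)·(-2) = -6.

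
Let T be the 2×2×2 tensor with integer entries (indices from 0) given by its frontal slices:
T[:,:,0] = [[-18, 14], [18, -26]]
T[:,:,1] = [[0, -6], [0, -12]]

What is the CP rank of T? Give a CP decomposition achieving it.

rank(T) = 2

Lower bound: the mode-3 unfolding of T (rows indexed by k, columns by (i,j) = (0,0), (0,1), (1,0), (1,1)) is [[-18, 14, 18, -26], [0, -6, 0, -12]].
There the 2×2 minor on rows k ∈ {0, 1}, columns (i,j) ∈ {(0,0), (0,1)} is det [[-18, 14], [0, -6]] = 108 ≠ 0, so this unfolding has rank ≥ 2; CP rank is at least every unfolding rank, so rank(T) ≥ 2. (Flattening ranks never certify an upper bound on CP rank; for that we must actually write T with 2 rank-1 terms.)
Upper bound — finding two terms. Write S_k = T[:,:,k] for the frontal slices: S₀ = [[-18, 14], [18, -26]], S₁ = [[0, -6], [0, -12]].
If T = a₁ (x) b₁ (x) c₁ + a₂ (x) b₂ (x) c₂ then each S_k = c₁[k]·a₁b₁ᵀ + c₂[k]·a₂b₂ᵀ. S₀ and S₁ are linearly independent, so a₁b₁ᵀ and a₂b₂ᵀ must span the same plane of matrices: they are the rank-1 matrices of the form x·S₀ + y·S₁.
det(x·S₀ + y·S₁) is 216·x² + 324·xy = 108·(2·x + 3·y)(x), vanishing at (x:y) = (3:-2) and (0:1).
M₁ = 3·S₀ − 2·S₁ = [[-54, 54], [54, -54]] = (-54)·(1, -1)(1, -1)ᵀ and M₂ = S₁ = [[0, -6], [0, -12]] = (-6)·(1, 2)(0, 1)ᵀ, so take a₁ = (1, -1), b₁ = (1, -1), a₂ = (1, 2), b₂ = (0, 1).
Each slice is an integer combination of E₁ = a₁b₁ᵀ and E₂ = a₂b₂ᵀ: S₀ = −18·E₁ − 4·E₂, S₁ = −6·E₂; reading off coefficients, c₁ = (-18, 0) and c₂ = (-4, -6).
Hence T = (1, -1) (x) (1, -1) (x) (-18, 0) + (1, 2) (x) (0, 1) (x) (-4, -6), so rank(T) ≤ 2.
These bounds meet, so rank(T) = 2.
Check entry T[1,1,1] = -12: (-1)·(-1)·(0) + (2)·(1)·(-6) = -12.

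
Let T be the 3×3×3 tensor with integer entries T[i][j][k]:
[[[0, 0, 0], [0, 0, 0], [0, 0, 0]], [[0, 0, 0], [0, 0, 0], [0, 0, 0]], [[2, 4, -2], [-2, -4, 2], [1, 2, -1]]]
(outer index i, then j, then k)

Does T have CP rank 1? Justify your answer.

The mode-1 fibre T[:,0,0] = [0, 0, 2] gives a = [0, 0, 1] (primitive direction); the mode-2 fibre T[2,:,0] = [2, -2, 1] gives b = [2, -2, 1]; then c[k] = T[2,0,k] / (a[2]·b[0]) = [2, 4, -2] / 2 = [1, 2, -1].
Expanding [0, 0, 1] (x) [2, -2, 1] (x) [1, 2, -1] reproduces all 27 entries of T, so T = [0, 0, 1] (x) [2, -2, 1] (x) [1, 2, -1] and rank(T) ≤ 1.
Equivalently every frontal slice T[:,:,k] is c[k] times the rank-1 matrix [0, 0, 1] (x) [2, -2, 1]. So T has rank 1 (it is nonzero).

Yes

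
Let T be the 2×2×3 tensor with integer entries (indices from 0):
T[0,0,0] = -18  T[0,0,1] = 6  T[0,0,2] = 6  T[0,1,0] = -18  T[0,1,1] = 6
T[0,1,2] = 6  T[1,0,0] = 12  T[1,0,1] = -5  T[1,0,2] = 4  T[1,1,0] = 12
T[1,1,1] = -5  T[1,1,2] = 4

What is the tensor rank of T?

2

Lower bound: the mode-3 unfolding of T (rows indexed by k, columns by (i,j) = (0,0), (0,1), (1,0), (1,1)) is [[-18, -18, 12, 12], [6, 6, -5, -5], [6, 6, 4, 4]].
There the 2×2 minor on rows k ∈ {0, 1}, columns (i,j) ∈ {(0,0), (1,0)} is det [[-18, 12], [6, -5]] = 18 ≠ 0, so this unfolding has rank ≥ 2; CP rank is at least every unfolding rank, so rank(T) ≥ 2. (This is only a lower bound: in general the CP rank may exceed every unfolding rank, so we still need to exhibit 2 rank-1 terms summing to T.)
Upper bound — finding two terms. Every mode-2 slice of T is a multiple of one matrix: T[:,j,:] = b[j]·M with b = [1, 1] and M = [[-18, 6, 6], [12, -5, 4]] (rows indexed by i, columns by k). So it suffices to write M as a sum of two rank-1 matrices.
Splitting M by its rows (i = 0, 1), M = [1, 0][-18, 6, 6]ᵀ + [0, 1][12, -5, 4]ᵀ.
Hence T = [1, 0] (x) [1, 1] (x) [-18, 6, 6] + [0, 1] (x) [1, 1] (x) [12, -5, 4], so rank(T) ≤ 2.
These bounds meet, so rank(T) = 2.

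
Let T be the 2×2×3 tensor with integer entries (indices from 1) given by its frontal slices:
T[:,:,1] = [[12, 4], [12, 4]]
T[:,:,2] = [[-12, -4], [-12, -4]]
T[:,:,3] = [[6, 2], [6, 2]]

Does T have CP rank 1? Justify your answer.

If T = a ⊗ b ⊗ c then every fibre of T is a multiple of the corresponding factor, so read the factors off the fibres through the nonzero entry T[1,1,1] = 12.
The mode-1 fibre T[:,1,1] = [12, 12] gives a = (1, 1) (primitive direction); the mode-2 fibre T[1,:,1] = [12, 4] gives b = (3, 1); then c[k] = T[1,1,k] / (a[1]·b[1]) = [12, -12, 6] / 3 = (4, -4, 2).
Expanding (1, 1) ⊗ (3, 1) ⊗ (4, -4, 2) reproduces all 12 entries of T, so T = (1, 1) ⊗ (3, 1) ⊗ (4, -4, 2) and rank(T) ≤ 1.
Equivalently every frontal slice T[:,:,k] is c[k] times the rank-1 matrix (1, 1) ⊗ (3, 1). So T has rank 1 (it is nonzero).

Yes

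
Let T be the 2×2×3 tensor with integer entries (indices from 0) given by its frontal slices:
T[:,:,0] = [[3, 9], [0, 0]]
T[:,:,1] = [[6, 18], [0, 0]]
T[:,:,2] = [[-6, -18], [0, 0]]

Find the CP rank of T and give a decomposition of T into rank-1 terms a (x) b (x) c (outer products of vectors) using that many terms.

Lower bound: T ≠ 0 (e.g. T[0,0,0] = 3), so rank(T) ≥ 1.
Upper bound: if T = a (x) b (x) c then every fibre of T is a multiple of the corresponding factor, so read the factors off the fibres through the nonzero entry T[0,0,0] = 3.
The mode-1 fibre T[:,0,0] = [3, 0] gives a = [1, 0] (primitive direction); the mode-2 fibre T[0,:,0] = [3, 9] gives b = [1, 3]; then c[k] = T[0,0,k] / (a[0]·b[0]) = [3, 6, -6] / 1 = [3, 6, -6].
Expanding [1, 0] (x) [1, 3] (x) [3, 6, -6] reproduces all 12 entries of T, so T = [1, 0] (x) [1, 3] (x) [3, 6, -6] and rank(T) ≤ 1.
These bounds meet, so rank(T) = 1.

rank(T) = 1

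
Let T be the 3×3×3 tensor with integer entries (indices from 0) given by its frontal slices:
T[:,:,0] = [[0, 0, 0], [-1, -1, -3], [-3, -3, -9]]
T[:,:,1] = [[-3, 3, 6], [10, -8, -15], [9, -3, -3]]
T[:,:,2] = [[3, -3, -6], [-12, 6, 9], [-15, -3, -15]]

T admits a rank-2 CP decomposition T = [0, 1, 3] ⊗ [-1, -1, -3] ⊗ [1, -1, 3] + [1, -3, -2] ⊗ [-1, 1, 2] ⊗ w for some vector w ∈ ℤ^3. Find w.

Subtract the known terms from T to get the rank-1 residual R = [1, -3, -2] ⊗ [-1, 1, 2] ⊗ w, so R[i,j,k] = a[i]·b[j]·w[k]. Pick indices with nonzero a[0]·b[0] = (1)·(-1) = -1. Only the fibre through (0,0,·) is needed: R[0,0,:] = T[0,0,:] − Σₗ aₗ[0]bₗ[0]cₗ = [0, -3, 3] − (0)·(-1)·[1, -1, 3] = [0, -3, 3]. Then w[k] = R[0,0,k] / -1 for each k, giving w = [0, -3, 3] / -1 = [0, 3, -3].

w = [0, 3, -3]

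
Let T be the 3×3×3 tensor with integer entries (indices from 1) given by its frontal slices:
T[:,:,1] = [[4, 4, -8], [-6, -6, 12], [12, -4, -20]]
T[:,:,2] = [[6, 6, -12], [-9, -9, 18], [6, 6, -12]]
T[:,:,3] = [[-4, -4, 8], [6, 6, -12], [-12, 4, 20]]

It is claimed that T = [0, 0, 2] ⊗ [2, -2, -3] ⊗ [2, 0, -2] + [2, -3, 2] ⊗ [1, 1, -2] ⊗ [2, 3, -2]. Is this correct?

Reconstruct entrywise from the claimed factors. For example, T[1,1,1] = 4 and Σₗ aₗ[1]bₗ[1]cₗ[1] = (0)·(2)·(2) + (2)·(1)·(2) = 4; checking all 27 entries, every one matches. The claim holds.

Yes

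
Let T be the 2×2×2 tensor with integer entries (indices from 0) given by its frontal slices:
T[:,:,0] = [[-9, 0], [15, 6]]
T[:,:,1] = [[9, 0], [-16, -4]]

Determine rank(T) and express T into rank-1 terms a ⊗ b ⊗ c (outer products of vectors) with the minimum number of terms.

Lower bound: the mode-2 unfolding of T (rows indexed by j, columns by (i,k) = (0,0), (0,1), (1,0), (1,1)) is [[-9, 9, 15, -16], [0, 0, 6, -4]].
There the 2×2 minor on rows j ∈ {0, 1}, columns (i,k) ∈ {(0,0), (1,0)} is det [[-9, 15], [0, 6]] = -54 ≠ 0, so this unfolding has rank ≥ 2; CP rank is at least every unfolding rank, so rank(T) ≥ 2. (This is only a lower bound: in general the CP rank may exceed every unfolding rank, so we still need to exhibit 2 rank-1 terms summing to T.)
Upper bound — finding two terms. Write S_k = T[:,:,k] for the frontal slices: S₀ = [[-9, 0], [15, 6]], S₁ = [[9, 0], [-16, -4]].
If T = a₁ ⊗ b₁ ⊗ c₁ + a₂ ⊗ b₂ ⊗ c₂ then each S_k = c₁[k]·a₁b₁ᵀ + c₂[k]·a₂b₂ᵀ. S₀ and S₁ are linearly independent, so a₁b₁ᵀ and a₂b₂ᵀ must span the same plane of matrices: they are the rank-1 matrices of the form x·S₀ + y·S₁.
det(x·S₀ + y·S₁) is −54·x² + 90·xy − 36·y² = (-18)·(3·x − 2·y)(x − y), vanishing at (x:y) = (2:3) and (1:1).
M₁ = 2·S₀ + 3·S₁ = [[9, 0], [-18, 0]] = 9·(1, -2)(1, 0)ᵀ and M₂ = S₀ + S₁ = [[0, 0], [-1, 2]] = −(0, 1)(1, -2)ᵀ, so take a₁ = (1, -2), b₁ = (1, 0), a₂ = (0, 1), b₂ = (1, -2).
Each slice is an integer combination of E₁ = a₁b₁ᵀ and E₂ = a₂b₂ᵀ: S₀ = −9·E₁ − 3·E₂, S₁ = 9·E₁ + 2·E₂; reading off coefficients, c₁ = (-9, 9) and c₂ = (-3, 2).
Hence T = (1, -2) ⊗ (1, 0) ⊗ (-9, 9) + (0, 1) ⊗ (1, -2) ⊗ (-3, 2), so rank(T) ≤ 2.
These bounds meet, so rank(T) = 2.
Check entry T[0,0,0] = -9: (1)·(1)·(-9) + (0)·(1)·(-3) = -9.

rank(T) = 2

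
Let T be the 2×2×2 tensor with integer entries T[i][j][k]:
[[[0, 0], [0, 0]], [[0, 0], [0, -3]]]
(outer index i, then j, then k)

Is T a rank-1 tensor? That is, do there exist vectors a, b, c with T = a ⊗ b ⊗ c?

If T = a ⊗ b ⊗ c then every fibre of T is a multiple of the corresponding factor, so read the factors off the fibres through the nonzero entry T[1,1,1] = -3.
The mode-1 fibre T[:,1,1] = [0, -3] gives a = [0, 1] (primitive direction); the mode-2 fibre T[1,:,1] = [0, -3] gives b = [0, 1]; then c[k] = T[1,1,k] / (a[1]·b[1]) = [0, -3] / 1 = [0, -3].
Expanding [0, 1] ⊗ [0, 1] ⊗ [0, -3] reproduces all 8 entries of T, so T = [0, 1] ⊗ [0, 1] ⊗ [0, -3] and rank(T) ≤ 1.
Equivalently every frontal slice T[:,:,k] is c[k] times the rank-1 matrix [0, 1] ⊗ [0, 1]. So T has rank 1 (it is nonzero).

Yes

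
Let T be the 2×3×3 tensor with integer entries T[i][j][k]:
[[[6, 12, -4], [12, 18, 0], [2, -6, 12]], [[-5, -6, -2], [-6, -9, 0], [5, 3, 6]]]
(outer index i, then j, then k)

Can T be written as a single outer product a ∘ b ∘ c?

No

The mode-2 unfolding of T (rows indexed by j, columns by (i,k) = (0,0), (0,1), (0,2), (1,0), (1,1), (1,2)) is [[6, 12, -4, -5, -6, -2], [12, 18, 0, -6, -9, 0], [2, -6, 12, 5, 3, 6]].
There the 2×2 minor on rows j ∈ {0, 1}, columns (i,k) ∈ {(0,0), (0,1)} is det [[6, 12], [12, 18]] = -36 ≠ 0, so this unfolding has rank ≥ 2; CP rank is at least every unfolding rank, so rank(T) ≥ 2.
In particular rank(T) ≥ 2 > 1, so T is not rank-1.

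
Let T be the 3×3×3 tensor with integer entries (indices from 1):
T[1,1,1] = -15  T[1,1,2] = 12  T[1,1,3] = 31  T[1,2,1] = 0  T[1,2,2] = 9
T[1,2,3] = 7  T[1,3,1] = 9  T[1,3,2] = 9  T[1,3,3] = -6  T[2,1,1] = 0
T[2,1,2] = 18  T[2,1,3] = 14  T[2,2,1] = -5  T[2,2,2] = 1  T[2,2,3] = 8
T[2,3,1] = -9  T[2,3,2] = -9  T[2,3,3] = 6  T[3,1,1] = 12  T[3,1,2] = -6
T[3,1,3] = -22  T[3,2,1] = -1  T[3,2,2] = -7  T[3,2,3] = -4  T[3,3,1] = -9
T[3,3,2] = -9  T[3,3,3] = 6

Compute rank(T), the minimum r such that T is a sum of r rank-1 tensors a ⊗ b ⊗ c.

2

Lower bound: the mode-2 unfolding of T (rows indexed by j, columns by (i,k) = (1,1), (1,2), (1,3), (2,1), (2,2), (2,3), (3,1), (3,2), (3,3)) is [[-15, 12, 31, 0, 18, 14, 12, -6, -22], [0, 9, 7, -5, 1, 8, -1, -7, -4], [9, 9, -6, -9, -9, 6, -9, -9, 6]].
There the 2×2 minor on rows j ∈ {1, 2}, columns (i,k) ∈ {(1,1), (1,2)} is det [[-15, 12], [0, 9]] = -135 ≠ 0, so this unfolding has rank ≥ 2; CP rank is at least every unfolding rank, so rank(T) ≥ 2. (Unfolding ranks only ever bound the CP rank from below — rank(T) can be strictly larger than all of them — so the matching upper bound has to come from an explicit 2-term decomposition.)
Upper bound — finding two terms. Write S_k = T[:,:,k] for the frontal slices: S₁ = [[-15, 0, 9], [0, -5, -9], [12, -1, -9]], S₂ = [[12, 9, 9], [18, 1, -9], [-6, -7, -9]], S₃ = [[31, 7, -6], [14, 8, 6], [-22, -4, 6]].
If T = a₁ ⊗ b₁ ⊗ c₁ + a₂ ⊗ b₂ ⊗ c₂ then each S_k = c₁[k]·a₁b₁ᵀ + c₂[k]·a₂b₂ᵀ. S₁ and S₂ are linearly independent, so a₁b₁ᵀ and a₂b₂ᵀ must span the same plane of matrices: they are the rank-1 matrices of the form x·S₁ + y·S₂.
The 2×2 minor of x·S₁ + y·S₂ on rows {1,2}, columns {1,2} is 75·x² − 75·xy − 150·y² = 75·(x − 2·y)(x + y), vanishing at (x:y) = (2:1) and (1:-1).
M₁ = 2·S₁ + S₂ = [[-18, 9, 27], [18, -9, -27], [18, -9, -27]] = (-9)·(1, -1, -1)(2, -1, -3)ᵀ and M₂ = S₁ − S₂ = [[-27, -9, 0], [-18, -6, 0], [18, 6, 0]] = (-3)·(3, 2, -2)(3, 1, 0)ᵀ, so take a₁ = (1, -1, -1), b₁ = (2, -1, -3), a₂ = (3, 2, -2), b₂ = (3, 1, 0).
Each slice is an integer combination of E₁ = a₁b₁ᵀ and E₂ = a₂b₂ᵀ: S₁ = −3·E₁ − E₂, S₂ = −3·E₁ + 2·E₂, S₃ = 2·E₁ + 3·E₂; reading off coefficients, c₁ = (-3, -3, 2) and c₂ = (-1, 2, 3).
Hence T = (1, -1, -1) ⊗ (2, -1, -3) ⊗ (-3, -3, 2) + (3, 2, -2) ⊗ (3, 1, 0) ⊗ (-1, 2, 3), so rank(T) ≤ 2.
These bounds meet, so rank(T) = 2.
Check entry T[2,1,2] = 18: (-1)·(2)·(-3) + (2)·(3)·(2) = 18.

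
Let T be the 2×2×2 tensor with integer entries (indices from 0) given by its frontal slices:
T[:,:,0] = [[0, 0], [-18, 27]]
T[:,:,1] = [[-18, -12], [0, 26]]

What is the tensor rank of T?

2

Lower bound: in the mode-2 unfolding of T (rows indexed by j, columns by (i,k)) the 2×2 minor on rows j ∈ {0, 1}, columns (i,k) ∈ {(0,1), (1,0)} is det [[-18, -18], [-12, 27]] = -702 ≠ 0, so that unfolding has rank ≥ 2 and hence rank(T) ≥ 2 (CP rank is at least every unfolding rank, though it can be larger).
Upper bound: with S_k = T[:,:,k], the two rank-1 terms a₁b₁ᵀ, a₂b₂ᵀ are the rank-1 members of the pencil x·S₀ + y·S₁.
det(x·S₀ + y·S₁) is −702·xy − 468·y² = (-234)·(3·x + 2·y)(y), vanishing at (x:y) = (2:-3) and (1:0).
M₁ = 2·S₀ − 3·S₁ = [[54, 36], [-36, -24]] = 6·(3, -2)(3, 2)ᵀ and M₂ = S₀ = [[0, 0], [-18, 27]] = (-9)·(0, 1)(2, -3)ᵀ, so take a₁ = (3, -2), b₁ = (3, 2), a₂ = (0, 1), b₂ = (2, -3).
Each slice is an integer combination of E₁ = a₁b₁ᵀ and E₂ = a₂b₂ᵀ: S₀ = −9·E₂, S₁ = −2·E₁ − 6·E₂; reading off coefficients, c₁ = (0, -2) and c₂ = (-9, -6).
Hence T = (3, -2) ⊗ (3, 2) ⊗ (0, -2) + (0, 1) ⊗ (2, -3) ⊗ (-9, -6), so rank(T) ≤ 2.
These bounds meet, so rank(T) = 2.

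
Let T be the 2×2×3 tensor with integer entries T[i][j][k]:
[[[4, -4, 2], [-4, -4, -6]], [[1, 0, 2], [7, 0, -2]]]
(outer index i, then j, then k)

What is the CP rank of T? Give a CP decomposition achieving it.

rank(T) = 3

Lower bound: the mode-3 unfolding of T (rows indexed by k, columns by (i,j) = (0,0), (0,1), (1,0), (1,1)) is [[4, -4, 1, 7], [-4, -4, 0, 0], [2, -6, 2, -2]].
There the 3×3 minor on rows k ∈ {0, 1, 2}, columns (i,j) ∈ {(0,0), (0,1), (1,0)} is det [[4, -4, 1], [-4, -4, 0], [2, -6, 2]] = -32 ≠ 0, so this unfolding has rank ≥ 3; CP rank is at least every unfolding rank, so rank(T) ≥ 3. (Flattening ranks never certify an upper bound on CP rank; for that we must actually write T with 3 rank-1 terms.)
Upper bound: T is a sum of 3 rank-1 terms, T = (1, -2) ⊗ (0, 1) ⊗ (-4, 0, 0) + (1, 0) ⊗ (1, 1) ⊗ (2, -4, -2) + (2, 1) ⊗ (1, -1) ⊗ (1, 0, 2) (written with every a and b primitive with positive leading entry and the scale carried by c; CP decompositions are not unique, and this one is verified by expanding entrywise), so rank(T) ≤ 3.
These bounds meet, so rank(T) = 3.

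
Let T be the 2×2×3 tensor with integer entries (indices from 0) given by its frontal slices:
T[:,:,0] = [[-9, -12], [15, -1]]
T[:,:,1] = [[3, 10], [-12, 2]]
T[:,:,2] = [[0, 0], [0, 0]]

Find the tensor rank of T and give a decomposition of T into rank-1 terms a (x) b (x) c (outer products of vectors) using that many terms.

Lower bound: the mode-2 unfolding of T (rows indexed by j, columns by (i,k) = (0,0), (0,1), (0,2), (1,0), (1,1), (1,2)) is [[-9, 3, 0, 15, -12, 0], [-12, 10, 0, -1, 2, 0]].
There the 2×2 minor on rows j ∈ {0, 1}, columns (i,k) ∈ {(0,0), (0,1)} is det [[-9, 3], [-12, 10]] = -54 ≠ 0, so this unfolding has rank ≥ 2; CP rank is at least every unfolding rank, so rank(T) ≥ 2. (Flattening ranks never certify an upper bound on CP rank; for that we must actually write T with 2 rank-1 terms.)
Upper bound — finding two terms. Write S_k = T[:,:,k] for the frontal slices: S₀ = [[-9, -12], [15, -1]], S₁ = [[3, 10], [-12, 2]], S₂ = [[0, 0], [0, 0]].
If T = a₁ (x) b₁ (x) c₁ + a₂ (x) b₂ (x) c₂ then each S_k = c₁[k]·a₁b₁ᵀ + c₂[k]·a₂b₂ᵀ. S₀ and S₁ are linearly independent, so a₁b₁ᵀ and a₂b₂ᵀ must span the same plane of matrices: they are the rank-1 matrices of the form x·S₀ + y·S₁.
det(x·S₀ + y·S₁) is 189·x² − 315·xy + 126·y² = 63·(3·x − 2·y)(x − y), vanishing at (x:y) = (2:3) and (1:1).
M₁ = 2·S₀ + 3·S₁ = [[-9, 6], [-6, 4]] = −[3, 2][3, -2]ᵀ and M₂ = S₀ + S₁ = [[-6, -2], [3, 1]] = −[2, -1][3, 1]ᵀ, so take a₁ = [3, 2], b₁ = [3, -2], a₂ = [2, -1], b₂ = [3, 1].
Each slice is an integer combination of E₁ = a₁b₁ᵀ and E₂ = a₂b₂ᵀ: S₀ = E₁ − 3·E₂, S₁ = −E₁ + 2·E₂, S₂ = 0; reading off coefficients, c₁ = [1, -1, 0] and c₂ = [-3, 2, 0].
Hence T = [3, 2] (x) [3, -2] (x) [1, -1, 0] + [2, -1] (x) [3, 1] (x) [-3, 2, 0], so rank(T) ≤ 2.
These bounds meet, so rank(T) = 2.
Check entry T[1,0,0] = 15: (2)·(3)·(1) + (-1)·(3)·(-3) = 15.

rank(T) = 2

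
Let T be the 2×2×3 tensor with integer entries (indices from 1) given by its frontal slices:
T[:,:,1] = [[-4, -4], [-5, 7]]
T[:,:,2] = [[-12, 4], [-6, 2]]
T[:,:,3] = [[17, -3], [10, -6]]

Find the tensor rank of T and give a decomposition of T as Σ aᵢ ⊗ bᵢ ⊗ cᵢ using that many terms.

rank(T) = 2

Lower bound: the mode-1 unfolding of T (rows indexed by i, columns by (j,k) = (1,1), (1,2), (1,3), (2,1), (2,2), (2,3)) is [[-4, -12, 17, -4, 4, -3], [-5, -6, 10, 7, 2, -6]].
There the 2×2 minor on rows i ∈ {1, 2}, columns (j,k) ∈ {(1,1), (1,2)} is det [[-4, -12], [-5, -6]] = -36 ≠ 0, so this unfolding has rank ≥ 2; CP rank is at least every unfolding rank, so rank(T) ≥ 2. (Flattening ranks never certify an upper bound on CP rank; for that we must actually write T with 2 rank-1 terms.)
Upper bound — finding two terms. Write S_k = T[:,:,k] for the frontal slices: S₁ = [[-4, -4], [-5, 7]], S₂ = [[-12, 4], [-6, 2]], S₃ = [[17, -3], [10, -6]].
If T = a₁ ⊗ b₁ ⊗ c₁ + a₂ ⊗ b₂ ⊗ c₂ then each S_k = c₁[k]·a₁b₁ᵀ + c₂[k]·a₂b₂ᵀ. S₁ and S₂ are linearly independent, so a₁b₁ᵀ and a₂b₂ᵀ must span the same plane of matrices: they are the rank-1 matrices of the form x·S₁ + y·S₂.
det(x·S₁ + y·S₂) is −48·x² − 96·xy = (-48)·(x + 2·y)(x), vanishing at (x:y) = (2:-1) and (0:1).
M₁ = 2·S₁ − S₂ = [[4, -12], [-4, 12]] = 4·[1, -1][1, -3]ᵀ and M₂ = S₂ = [[-12, 4], [-6, 2]] = (-2)·[2, 1][3, -1]ᵀ, so take a₁ = [1, -1], b₁ = [1, -3], a₂ = [2, 1], b₂ = [3, -1].
Each slice is an integer combination of E₁ = a₁b₁ᵀ and E₂ = a₂b₂ᵀ: S₁ = 2·E₁ − E₂, S₂ = −2·E₂, S₃ = −E₁ + 3·E₂; reading off coefficients, c₁ = [2, 0, -1] and c₂ = [-1, -2, 3].
Hence T = [1, -1] ⊗ [1, -3] ⊗ [2, 0, -1] + [2, 1] ⊗ [3, -1] ⊗ [-1, -2, 3], so rank(T) ≤ 2.
These bounds meet, so rank(T) = 2.
Check entry T[2,2,2] = 2: (-1)·(-3)·(0) + (1)·(-1)·(-2) = 2.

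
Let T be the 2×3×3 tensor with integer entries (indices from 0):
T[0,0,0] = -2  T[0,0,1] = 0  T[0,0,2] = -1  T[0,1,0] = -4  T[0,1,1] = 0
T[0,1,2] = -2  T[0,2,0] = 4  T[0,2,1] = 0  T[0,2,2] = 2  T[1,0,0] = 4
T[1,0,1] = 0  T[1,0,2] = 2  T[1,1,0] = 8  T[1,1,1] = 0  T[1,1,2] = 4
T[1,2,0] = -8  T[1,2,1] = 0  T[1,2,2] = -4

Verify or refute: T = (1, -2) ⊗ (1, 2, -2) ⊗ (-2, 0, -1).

Reconstruct entrywise from the claimed factors. For example, T[0,2,0] = 4 and Σₗ aₗ[0]bₗ[2]cₗ[0] = (1)·(-2)·(-2) = 4; checking all 18 entries, every one matches. The claim holds.

Yes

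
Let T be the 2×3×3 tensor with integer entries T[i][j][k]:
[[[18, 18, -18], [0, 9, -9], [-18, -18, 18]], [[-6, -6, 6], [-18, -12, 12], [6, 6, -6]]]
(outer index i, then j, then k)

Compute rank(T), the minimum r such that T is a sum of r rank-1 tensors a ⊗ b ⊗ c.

2

Lower bound: the mode-2 unfolding of T (rows indexed by j, columns by (i,k) = (0,0), (0,1), (0,2), (1,0), (1,1), (1,2)) is [[18, 18, -18, -6, -6, 6], [0, 9, -9, -18, -12, 12], [-18, -18, 18, 6, 6, -6]].
There the 2×2 minor on rows j ∈ {0, 1}, columns (i,k) ∈ {(0,0), (0,1)} is det [[18, 18], [0, 9]] = 162 ≠ 0, so this unfolding has rank ≥ 2; CP rank is at least every unfolding rank, so rank(T) ≥ 2. (Flattening ranks never certify an upper bound on CP rank; for that we must actually write T with 2 rank-1 terms.)
Upper bound — finding two terms. Write S_k = T[:,:,k] for the frontal slices: S₀ = [[18, 0, -18], [-6, -18, 6]], S₁ = [[18, 9, -18], [-6, -12, 6]], S₂ = [[-18, -9, 18], [6, 12, -6]].
If T = a₁ ⊗ b₁ ⊗ c₁ + a₂ ⊗ b₂ ⊗ c₂ then each S_k = c₁[k]·a₁b₁ᵀ + c₂[k]·a₂b₂ᵀ. S₀ and S₁ are linearly independent, so a₁b₁ᵀ and a₂b₂ᵀ must span the same plane of matrices: they are the rank-1 matrices of the form x·S₀ + y·S₁.
The 2×2 minor of x·S₀ + y·S₁ on rows {0,1}, columns {0,1} is −324·x² − 486·xy − 162·y² = (-162)·(x + y)(2·x + y), vanishing at (x:y) = (1:-1) and (1:-2).
M₁ = S₀ − S₁ = [[0, -9, 0], [0, -6, 0]] = (-3)·[3, 2][0, 1, 0]ᵀ and M₂ = S₀ − 2·S₁ = [[-18, -18, 18], [6, 6, -6]] = (-6)·[3, -1][1, 1, -1]ᵀ, so take a₁ = [3, 2], b₁ = [0, 1, 0], a₂ = [3, -1], b₂ = [1, 1, -1].
Each slice is an integer combination of E₁ = a₁b₁ᵀ and E₂ = a₂b₂ᵀ: S₀ = −6·E₁ + 6·E₂, S₁ = −3·E₁ + 6·E₂, S₂ = 3·E₁ − 6·E₂; reading off coefficients, c₁ = [-6, -3, 3] and c₂ = [6, 6, -6].
Hence T = [3, 2] ⊗ [0, 1, 0] ⊗ [-6, -3, 3] + [3, -1] ⊗ [1, 1, -1] ⊗ [6, 6, -6], so rank(T) ≤ 2.
These bounds meet, so rank(T) = 2.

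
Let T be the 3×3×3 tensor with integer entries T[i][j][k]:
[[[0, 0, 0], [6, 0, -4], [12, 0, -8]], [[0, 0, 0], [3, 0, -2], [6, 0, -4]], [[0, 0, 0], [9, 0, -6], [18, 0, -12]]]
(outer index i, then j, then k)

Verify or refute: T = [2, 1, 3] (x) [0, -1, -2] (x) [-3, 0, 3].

No

Reconstruct entry (0,1,2) from the claimed factors: Σₗ aₗ[0]bₗ[1]cₗ[2] = (2)·(-1)·(3) = -6, but T[0,1,2] = -4. The claim is false.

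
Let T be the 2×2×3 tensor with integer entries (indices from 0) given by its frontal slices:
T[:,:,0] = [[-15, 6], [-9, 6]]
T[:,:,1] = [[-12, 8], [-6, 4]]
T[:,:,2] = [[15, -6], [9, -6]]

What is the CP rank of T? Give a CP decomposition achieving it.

rank(T) = 2

Lower bound: the mode-1 unfolding of T (rows indexed by i, columns by (j,k) = (0,0), (0,1), (0,2), (1,0), (1,1), (1,2)) is [[-15, -12, 15, 6, 8, -6], [-9, -6, 9, 6, 4, -6]].
There the 2×2 minor on rows i ∈ {0, 1}, columns (j,k) ∈ {(0,0), (0,1)} is det [[-15, -12], [-9, -6]] = -18 ≠ 0, so this unfolding has rank ≥ 2; CP rank is at least every unfolding rank, so rank(T) ≥ 2. (Unfolding ranks only ever bound the CP rank from below — rank(T) can be strictly larger than all of them — so the matching upper bound has to come from an explicit 2-term decomposition.)
Upper bound — finding two terms. Write S_k = T[:,:,k] for the frontal slices: S₀ = [[-15, 6], [-9, 6]], S₁ = [[-12, 8], [-6, 4]], S₂ = [[15, -6], [9, -6]].
If T = a₁ ⊗ b₁ ⊗ c₁ + a₂ ⊗ b₂ ⊗ c₂ then each S_k = c₁[k]·a₁b₁ᵀ + c₂[k]·a₂b₂ᵀ. S₀ and S₁ are linearly independent, so a₁b₁ᵀ and a₂b₂ᵀ must span the same plane of matrices: they are the rank-1 matrices of the form x·S₀ + y·S₁.
det(x·S₀ + y·S₁) is −36·x² − 24·xy = (-12)·(3·x + 2·y)(x), vanishing at (x:y) = (2:-3) and (0:1).
M₁ = 2·S₀ − 3·S₁ = [[6, -12], [0, 0]] = 6·[1, 0][1, -2]ᵀ and M₂ = S₁ = [[-12, 8], [-6, 4]] = (-2)·[2, 1][3, -2]ᵀ, so take a₁ = [1, 0], b₁ = [1, -2], a₂ = [2, 1], b₂ = [3, -2].
Each slice is an integer combination of E₁ = a₁b₁ᵀ and E₂ = a₂b₂ᵀ: S₀ = 3·E₁ − 3·E₂, S₁ = −2·E₂, S₂ = −3·E₁ + 3·E₂; reading off coefficients, c₁ = [3, 0, -3] and c₂ = [-3, -2, 3].
Hence T = [1, 0] ⊗ [1, -2] ⊗ [3, 0, -3] + [2, 1] ⊗ [3, -2] ⊗ [-3, -2, 3], so rank(T) ≤ 2.
These bounds meet, so rank(T) = 2.
Check entry T[0,0,2] = 15: (1)·(1)·(-3) + (2)·(3)·(3) = 15.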